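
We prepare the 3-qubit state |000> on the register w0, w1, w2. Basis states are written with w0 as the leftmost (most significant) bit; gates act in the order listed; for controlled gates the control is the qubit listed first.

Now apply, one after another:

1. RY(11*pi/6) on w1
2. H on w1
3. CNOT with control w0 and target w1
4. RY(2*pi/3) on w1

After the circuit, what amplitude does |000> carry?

The amplitude on |000> is 1/2.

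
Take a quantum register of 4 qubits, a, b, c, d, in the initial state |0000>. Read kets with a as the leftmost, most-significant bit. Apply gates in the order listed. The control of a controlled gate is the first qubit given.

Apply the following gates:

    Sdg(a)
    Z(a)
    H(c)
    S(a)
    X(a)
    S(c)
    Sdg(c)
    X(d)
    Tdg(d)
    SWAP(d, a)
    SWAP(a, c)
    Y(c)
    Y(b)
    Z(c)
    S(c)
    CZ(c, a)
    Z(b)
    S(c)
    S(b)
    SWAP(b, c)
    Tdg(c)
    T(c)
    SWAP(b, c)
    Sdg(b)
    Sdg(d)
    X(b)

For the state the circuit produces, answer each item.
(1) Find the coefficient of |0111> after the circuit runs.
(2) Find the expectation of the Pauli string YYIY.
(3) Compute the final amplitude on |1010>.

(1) |0111> carries amplitude 0 in the final state. Key observation: gates 19-24 undo each other exactly, leaving only the rest of the circuit to track.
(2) The observable YYIY averages to 0.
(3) |1010> carries amplitude 0 in the final state.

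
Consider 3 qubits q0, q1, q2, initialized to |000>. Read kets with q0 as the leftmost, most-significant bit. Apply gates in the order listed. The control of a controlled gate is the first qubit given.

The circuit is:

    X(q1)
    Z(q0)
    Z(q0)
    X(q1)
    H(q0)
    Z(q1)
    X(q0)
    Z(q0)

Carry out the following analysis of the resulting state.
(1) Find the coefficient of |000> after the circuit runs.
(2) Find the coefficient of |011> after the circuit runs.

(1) |000> carries amplitude sqrt(2)/2 in the final state. Key observation: gates 1-4 undo each other exactly, leaving only the rest of the circuit to track.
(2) |011> carries amplitude 0 in the final state.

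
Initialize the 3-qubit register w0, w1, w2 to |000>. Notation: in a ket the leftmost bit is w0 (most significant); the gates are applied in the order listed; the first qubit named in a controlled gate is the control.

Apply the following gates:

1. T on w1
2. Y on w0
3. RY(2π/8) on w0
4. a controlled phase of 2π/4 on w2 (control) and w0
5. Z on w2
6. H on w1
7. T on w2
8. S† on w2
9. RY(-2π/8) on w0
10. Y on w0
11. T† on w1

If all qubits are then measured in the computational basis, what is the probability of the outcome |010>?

A full measurement returns |010> with probability 1/2.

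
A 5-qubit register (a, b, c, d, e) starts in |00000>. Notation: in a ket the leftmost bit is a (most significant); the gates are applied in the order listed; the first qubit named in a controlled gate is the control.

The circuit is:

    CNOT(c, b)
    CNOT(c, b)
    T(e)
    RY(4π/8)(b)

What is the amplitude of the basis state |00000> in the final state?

|00000> carries amplitude sqrt(2)/2 in the final state. Key observation: the block from step 1 through step 2 cancels to the identity and can be dropped.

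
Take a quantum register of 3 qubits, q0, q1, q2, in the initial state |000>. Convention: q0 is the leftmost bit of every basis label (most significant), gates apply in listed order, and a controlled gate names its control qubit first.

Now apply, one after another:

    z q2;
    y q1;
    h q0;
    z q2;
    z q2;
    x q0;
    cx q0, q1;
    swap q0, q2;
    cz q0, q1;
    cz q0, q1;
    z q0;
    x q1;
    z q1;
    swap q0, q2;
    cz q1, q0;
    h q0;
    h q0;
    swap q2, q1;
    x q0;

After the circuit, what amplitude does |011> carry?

The amplitude on |011> is 0. Key observation: steps 9-10 multiply out to the identity, so the circuit reduces to the remaining gates.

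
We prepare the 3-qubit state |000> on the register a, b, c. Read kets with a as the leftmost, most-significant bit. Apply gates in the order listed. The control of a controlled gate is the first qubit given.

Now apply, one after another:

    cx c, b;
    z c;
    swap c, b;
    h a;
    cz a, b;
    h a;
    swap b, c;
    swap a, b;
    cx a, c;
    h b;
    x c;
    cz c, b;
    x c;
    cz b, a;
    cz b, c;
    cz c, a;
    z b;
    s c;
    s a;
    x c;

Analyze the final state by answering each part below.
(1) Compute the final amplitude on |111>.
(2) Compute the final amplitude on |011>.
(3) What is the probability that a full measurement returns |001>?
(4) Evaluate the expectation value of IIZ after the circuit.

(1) The amplitude on |111> is 0.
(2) |011> carries amplitude sqrt(2)/2 in the final state.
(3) A full measurement returns |001> with probability 1/2.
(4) The observable IIZ averages to -1.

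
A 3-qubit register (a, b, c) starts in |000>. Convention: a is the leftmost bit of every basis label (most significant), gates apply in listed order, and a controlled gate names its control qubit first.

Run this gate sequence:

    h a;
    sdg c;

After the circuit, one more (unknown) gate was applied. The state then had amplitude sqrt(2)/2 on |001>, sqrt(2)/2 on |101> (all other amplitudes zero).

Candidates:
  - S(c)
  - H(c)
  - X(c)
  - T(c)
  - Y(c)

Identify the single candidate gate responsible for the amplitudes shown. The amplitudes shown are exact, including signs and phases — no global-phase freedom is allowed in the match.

It was X(c) that produced the state shown.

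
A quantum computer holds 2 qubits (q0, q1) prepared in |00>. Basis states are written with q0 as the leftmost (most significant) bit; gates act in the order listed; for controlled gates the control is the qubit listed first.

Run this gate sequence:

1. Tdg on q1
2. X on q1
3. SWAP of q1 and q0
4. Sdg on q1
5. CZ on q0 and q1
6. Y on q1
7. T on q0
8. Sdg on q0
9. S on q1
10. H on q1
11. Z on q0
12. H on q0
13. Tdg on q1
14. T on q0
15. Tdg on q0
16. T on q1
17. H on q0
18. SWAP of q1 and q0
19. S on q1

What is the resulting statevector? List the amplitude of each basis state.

After the circuit, the state carries amplitude 0 on |00>, sqrt(2)*exp(I*pi/4)/2 on |01>, 0 on |10>, -sqrt(2)*exp(I*pi/4)/2 on |11>. Key observation: gates 12-17 undo each other exactly, leaving only the rest of the circuit to track.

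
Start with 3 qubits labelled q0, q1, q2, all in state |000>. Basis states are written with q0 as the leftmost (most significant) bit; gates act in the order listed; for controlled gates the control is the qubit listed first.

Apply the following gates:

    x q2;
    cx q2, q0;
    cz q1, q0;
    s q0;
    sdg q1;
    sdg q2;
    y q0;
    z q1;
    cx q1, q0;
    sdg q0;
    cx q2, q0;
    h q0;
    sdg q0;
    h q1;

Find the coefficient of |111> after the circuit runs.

|111> carries amplitude 1/2 in the final state.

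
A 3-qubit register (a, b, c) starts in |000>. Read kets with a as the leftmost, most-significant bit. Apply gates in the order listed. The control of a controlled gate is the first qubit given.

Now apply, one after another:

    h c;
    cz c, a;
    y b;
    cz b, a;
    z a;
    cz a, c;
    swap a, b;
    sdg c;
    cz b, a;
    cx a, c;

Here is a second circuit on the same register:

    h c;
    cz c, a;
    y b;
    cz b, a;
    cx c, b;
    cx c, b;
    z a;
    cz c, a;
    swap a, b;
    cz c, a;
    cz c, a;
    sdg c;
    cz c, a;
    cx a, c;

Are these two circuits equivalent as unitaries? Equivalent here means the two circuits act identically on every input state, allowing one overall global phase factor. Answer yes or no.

No: there is an input state on which the two circuits produce genuinely different outputs (not merely differing by a phase).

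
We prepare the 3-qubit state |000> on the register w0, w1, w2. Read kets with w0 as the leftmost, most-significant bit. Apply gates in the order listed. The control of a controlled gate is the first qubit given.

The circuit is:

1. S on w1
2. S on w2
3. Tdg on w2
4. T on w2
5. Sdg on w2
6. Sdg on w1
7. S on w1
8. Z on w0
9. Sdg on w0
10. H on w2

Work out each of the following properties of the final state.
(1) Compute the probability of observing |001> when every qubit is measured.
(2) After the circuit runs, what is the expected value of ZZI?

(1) A full measurement returns |001> with probability 1/2. Key observation: the block from step 1 through step 6 cancels to the identity and can be dropped.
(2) In the final state, ZZI has expectation 1.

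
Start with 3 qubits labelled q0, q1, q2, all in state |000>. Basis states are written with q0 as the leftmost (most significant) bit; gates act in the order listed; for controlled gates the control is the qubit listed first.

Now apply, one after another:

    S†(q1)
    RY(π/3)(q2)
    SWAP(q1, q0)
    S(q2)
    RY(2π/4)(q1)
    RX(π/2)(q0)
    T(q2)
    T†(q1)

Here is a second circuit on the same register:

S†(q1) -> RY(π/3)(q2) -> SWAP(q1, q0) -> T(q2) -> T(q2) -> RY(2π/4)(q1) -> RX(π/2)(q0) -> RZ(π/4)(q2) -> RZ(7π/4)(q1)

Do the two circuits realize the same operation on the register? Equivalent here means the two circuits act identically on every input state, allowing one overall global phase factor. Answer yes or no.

Yes — the two circuits implement the same unitary up to a global phase.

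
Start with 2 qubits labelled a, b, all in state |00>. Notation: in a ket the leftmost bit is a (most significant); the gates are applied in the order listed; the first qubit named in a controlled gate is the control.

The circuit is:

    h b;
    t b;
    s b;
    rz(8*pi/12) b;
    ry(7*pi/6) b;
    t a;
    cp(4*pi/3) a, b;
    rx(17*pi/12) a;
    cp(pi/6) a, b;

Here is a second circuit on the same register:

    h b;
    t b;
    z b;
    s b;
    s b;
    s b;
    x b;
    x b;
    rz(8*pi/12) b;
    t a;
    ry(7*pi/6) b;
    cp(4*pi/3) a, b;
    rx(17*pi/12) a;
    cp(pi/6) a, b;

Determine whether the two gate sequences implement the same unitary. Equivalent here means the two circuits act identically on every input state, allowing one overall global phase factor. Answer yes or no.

Yes — the two circuits implement the same unitary up to a global phase.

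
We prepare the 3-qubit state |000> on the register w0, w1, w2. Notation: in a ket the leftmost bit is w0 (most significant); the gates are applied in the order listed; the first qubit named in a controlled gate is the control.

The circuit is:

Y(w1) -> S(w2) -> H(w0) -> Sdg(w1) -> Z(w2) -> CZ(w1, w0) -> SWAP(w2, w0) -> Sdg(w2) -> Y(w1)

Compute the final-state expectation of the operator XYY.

The observable XYY averages to 0.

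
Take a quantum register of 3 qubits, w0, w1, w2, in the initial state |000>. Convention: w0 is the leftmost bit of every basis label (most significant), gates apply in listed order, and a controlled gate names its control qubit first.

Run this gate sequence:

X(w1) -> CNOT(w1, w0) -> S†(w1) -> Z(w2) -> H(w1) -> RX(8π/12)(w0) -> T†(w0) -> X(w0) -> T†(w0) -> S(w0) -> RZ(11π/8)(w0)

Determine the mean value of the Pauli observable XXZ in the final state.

The observable XXZ averages to sqrt(3)*(1 - exp(I*pi/4))*exp(3*I*pi/8)/4.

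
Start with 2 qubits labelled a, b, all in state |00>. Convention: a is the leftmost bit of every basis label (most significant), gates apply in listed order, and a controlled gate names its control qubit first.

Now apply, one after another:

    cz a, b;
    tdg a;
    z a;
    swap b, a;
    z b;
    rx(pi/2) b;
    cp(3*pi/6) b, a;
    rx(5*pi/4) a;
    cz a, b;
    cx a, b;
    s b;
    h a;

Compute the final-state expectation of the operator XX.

The expectation value of XX is -sqrt(2)/2.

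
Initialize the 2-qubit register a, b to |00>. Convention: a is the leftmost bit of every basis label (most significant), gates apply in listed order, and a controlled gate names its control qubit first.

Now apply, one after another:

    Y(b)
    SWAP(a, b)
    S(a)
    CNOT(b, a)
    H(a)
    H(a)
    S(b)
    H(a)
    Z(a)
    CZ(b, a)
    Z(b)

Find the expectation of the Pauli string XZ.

The expectation value of XZ is 1.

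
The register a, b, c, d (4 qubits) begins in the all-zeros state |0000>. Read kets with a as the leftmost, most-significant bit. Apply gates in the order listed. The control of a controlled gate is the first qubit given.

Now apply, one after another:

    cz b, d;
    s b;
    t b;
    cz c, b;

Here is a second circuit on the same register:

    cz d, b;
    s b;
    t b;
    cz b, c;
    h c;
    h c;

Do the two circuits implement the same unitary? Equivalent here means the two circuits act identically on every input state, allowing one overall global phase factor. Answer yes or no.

Yes, they are equivalent — the unitaries differ by at most a global phase.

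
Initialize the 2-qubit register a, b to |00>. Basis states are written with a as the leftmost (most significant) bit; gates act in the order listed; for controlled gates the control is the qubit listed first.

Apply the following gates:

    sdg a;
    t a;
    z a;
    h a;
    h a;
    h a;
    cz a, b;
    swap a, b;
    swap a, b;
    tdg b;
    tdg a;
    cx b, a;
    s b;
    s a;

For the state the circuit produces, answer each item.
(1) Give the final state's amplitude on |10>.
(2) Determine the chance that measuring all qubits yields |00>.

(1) |10> carries amplitude sqrt(2)*exp(I*pi/4)/2 in the final state.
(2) Outcome |00> occurs with probability 1/2.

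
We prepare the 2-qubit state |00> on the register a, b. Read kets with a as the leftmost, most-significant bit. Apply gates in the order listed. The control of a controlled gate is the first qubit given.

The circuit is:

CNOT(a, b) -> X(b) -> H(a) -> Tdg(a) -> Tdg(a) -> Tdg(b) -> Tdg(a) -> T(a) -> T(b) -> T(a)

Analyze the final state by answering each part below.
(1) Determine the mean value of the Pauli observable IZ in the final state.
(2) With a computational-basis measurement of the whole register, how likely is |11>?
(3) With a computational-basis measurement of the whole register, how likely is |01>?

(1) In the final state, IZ has expectation -1.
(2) Outcome |11> occurs with probability 1/2.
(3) The probability of measuring |01> is 1/2.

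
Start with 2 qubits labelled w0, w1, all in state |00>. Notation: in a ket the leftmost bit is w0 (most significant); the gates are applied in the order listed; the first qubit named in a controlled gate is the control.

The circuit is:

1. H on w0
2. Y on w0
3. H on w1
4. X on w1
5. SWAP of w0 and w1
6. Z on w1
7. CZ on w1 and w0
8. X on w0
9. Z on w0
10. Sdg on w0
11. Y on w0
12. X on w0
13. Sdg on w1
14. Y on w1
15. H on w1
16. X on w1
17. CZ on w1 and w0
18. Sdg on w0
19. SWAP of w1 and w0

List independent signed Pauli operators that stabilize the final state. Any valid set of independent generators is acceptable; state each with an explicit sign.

The final state is stabilized by the group generated by +YI, +IY; other independent generating sets are equally valid.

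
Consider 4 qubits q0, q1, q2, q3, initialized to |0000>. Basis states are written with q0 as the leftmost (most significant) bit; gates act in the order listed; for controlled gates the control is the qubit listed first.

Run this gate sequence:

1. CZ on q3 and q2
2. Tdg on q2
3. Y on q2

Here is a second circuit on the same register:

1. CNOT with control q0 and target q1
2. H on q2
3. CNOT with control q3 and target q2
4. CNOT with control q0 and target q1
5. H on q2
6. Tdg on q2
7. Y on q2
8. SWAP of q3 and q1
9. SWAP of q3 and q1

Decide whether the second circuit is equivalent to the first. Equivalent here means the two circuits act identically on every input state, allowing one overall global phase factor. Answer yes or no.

Yes, they are equivalent — the unitaries differ by at most a global phase.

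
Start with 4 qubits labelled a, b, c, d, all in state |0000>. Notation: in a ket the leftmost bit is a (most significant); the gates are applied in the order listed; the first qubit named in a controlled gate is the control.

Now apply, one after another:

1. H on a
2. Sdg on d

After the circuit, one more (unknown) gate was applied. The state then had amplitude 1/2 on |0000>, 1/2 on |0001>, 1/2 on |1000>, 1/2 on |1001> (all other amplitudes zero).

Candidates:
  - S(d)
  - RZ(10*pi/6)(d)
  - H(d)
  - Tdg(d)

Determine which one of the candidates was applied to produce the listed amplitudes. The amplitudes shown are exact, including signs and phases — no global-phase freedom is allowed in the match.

The applied gate was H(d).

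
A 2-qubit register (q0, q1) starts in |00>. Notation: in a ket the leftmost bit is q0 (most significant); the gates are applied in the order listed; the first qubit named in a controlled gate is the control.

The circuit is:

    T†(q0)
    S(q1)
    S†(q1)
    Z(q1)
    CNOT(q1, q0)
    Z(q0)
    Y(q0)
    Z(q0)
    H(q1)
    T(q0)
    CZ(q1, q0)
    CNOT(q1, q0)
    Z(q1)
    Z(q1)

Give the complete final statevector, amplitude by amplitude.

The final amplitudes are 0 on |00>, sqrt(2)*exp(3*I*pi/4)/2 on |01>, -sqrt(2)*exp(3*I*pi/4)/2 on |10>, 0 on |11>.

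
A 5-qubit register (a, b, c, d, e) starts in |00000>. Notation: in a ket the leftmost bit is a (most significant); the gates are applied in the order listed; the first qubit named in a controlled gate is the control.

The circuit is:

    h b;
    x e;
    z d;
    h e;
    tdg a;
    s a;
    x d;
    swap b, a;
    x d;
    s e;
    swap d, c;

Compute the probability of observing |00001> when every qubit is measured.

A full measurement returns |00001> with probability 1/4.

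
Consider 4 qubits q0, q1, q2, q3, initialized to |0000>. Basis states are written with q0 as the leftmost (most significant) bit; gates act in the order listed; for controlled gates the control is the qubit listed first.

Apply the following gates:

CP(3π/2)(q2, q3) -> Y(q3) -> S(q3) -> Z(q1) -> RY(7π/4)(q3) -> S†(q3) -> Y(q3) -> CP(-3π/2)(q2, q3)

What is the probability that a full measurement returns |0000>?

The probability of measuring |0000> is sqrt(2)/4 + 1/2.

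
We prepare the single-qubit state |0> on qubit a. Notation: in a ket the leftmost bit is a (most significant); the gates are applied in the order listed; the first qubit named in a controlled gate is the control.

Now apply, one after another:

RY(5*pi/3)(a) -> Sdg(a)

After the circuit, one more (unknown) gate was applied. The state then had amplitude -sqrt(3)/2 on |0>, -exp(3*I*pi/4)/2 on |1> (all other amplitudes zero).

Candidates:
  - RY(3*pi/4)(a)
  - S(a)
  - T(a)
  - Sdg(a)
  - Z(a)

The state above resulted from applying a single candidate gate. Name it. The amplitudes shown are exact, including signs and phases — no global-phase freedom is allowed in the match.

It was T(a) that produced the state shown.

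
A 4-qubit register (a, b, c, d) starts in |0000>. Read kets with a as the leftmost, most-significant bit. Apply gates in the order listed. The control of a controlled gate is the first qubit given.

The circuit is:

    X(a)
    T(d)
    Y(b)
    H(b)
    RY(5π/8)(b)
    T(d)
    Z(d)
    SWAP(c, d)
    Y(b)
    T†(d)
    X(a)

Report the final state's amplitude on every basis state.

The final amplitudes are sin(pi/16) on |0000>, -cos(pi/16) on |0100>, and 0 on every other basis state.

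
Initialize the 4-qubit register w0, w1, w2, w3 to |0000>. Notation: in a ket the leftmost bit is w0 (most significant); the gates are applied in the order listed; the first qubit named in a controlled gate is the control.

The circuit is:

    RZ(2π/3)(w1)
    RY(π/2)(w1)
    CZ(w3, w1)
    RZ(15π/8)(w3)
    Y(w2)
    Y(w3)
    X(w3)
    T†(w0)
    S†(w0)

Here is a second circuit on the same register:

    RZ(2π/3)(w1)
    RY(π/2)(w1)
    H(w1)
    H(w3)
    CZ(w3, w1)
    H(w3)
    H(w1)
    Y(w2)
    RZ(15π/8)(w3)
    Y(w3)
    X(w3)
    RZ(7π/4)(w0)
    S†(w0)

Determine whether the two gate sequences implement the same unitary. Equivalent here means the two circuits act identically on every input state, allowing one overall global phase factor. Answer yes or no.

No — the two circuits implement different unitaries, even allowing a global phase.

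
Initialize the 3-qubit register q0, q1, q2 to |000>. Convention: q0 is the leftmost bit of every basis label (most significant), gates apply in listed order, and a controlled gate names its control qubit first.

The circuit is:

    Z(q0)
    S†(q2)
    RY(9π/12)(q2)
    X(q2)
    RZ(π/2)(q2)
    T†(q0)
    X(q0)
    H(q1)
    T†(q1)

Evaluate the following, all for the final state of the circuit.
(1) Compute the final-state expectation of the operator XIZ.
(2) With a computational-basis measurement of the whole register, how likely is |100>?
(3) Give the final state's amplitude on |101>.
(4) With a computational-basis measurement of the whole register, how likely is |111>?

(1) In the final state, XIZ has expectation 0.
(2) Outcome |100> occurs with probability sqrt(2)/8 + 1/4.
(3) |101> carries amplitude sqrt(4 - 2*sqrt(2))*exp(I*pi/4)/4 in the final state.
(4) The probability of measuring |111> is 1/4 - sqrt(2)/8.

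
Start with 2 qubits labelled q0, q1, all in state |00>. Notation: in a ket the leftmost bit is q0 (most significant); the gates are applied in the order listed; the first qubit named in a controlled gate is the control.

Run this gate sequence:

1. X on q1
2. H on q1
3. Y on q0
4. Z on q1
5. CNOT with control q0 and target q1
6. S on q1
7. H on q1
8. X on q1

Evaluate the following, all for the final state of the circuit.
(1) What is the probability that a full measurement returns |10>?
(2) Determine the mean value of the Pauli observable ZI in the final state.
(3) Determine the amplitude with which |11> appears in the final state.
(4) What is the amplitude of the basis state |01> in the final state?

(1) The probability of measuring |10> is 1/2.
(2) The expectation value of ZI is -1.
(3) The amplitude on |11> is -1/2 + I/2.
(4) The final state's coefficient on |01> equals 0.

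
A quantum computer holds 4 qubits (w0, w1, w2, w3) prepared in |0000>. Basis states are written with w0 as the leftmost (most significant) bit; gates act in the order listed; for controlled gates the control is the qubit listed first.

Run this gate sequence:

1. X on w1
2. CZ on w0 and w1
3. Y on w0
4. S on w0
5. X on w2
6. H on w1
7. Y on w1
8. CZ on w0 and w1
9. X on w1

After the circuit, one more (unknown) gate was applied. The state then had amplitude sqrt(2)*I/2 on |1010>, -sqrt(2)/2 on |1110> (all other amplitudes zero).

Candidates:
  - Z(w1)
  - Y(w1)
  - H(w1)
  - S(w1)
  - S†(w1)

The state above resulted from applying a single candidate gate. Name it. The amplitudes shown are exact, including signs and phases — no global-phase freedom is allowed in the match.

The unique candidate consistent with the amplitudes is S†(w1).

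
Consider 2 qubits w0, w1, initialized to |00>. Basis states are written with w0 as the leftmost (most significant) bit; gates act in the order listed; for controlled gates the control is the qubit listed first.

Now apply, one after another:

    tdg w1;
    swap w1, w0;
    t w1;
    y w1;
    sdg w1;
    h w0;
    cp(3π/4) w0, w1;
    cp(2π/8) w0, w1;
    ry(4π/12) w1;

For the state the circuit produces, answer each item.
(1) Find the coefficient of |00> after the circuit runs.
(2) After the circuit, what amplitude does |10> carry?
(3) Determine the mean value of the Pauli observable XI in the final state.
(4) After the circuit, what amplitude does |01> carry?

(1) The final state's coefficient on |00> equals -sqrt(2)/4.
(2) The final state's coefficient on |10> equals sqrt(2)/4.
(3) The expectation value of XI is -1.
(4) |01> carries amplitude sqrt(6)/4 in the final state.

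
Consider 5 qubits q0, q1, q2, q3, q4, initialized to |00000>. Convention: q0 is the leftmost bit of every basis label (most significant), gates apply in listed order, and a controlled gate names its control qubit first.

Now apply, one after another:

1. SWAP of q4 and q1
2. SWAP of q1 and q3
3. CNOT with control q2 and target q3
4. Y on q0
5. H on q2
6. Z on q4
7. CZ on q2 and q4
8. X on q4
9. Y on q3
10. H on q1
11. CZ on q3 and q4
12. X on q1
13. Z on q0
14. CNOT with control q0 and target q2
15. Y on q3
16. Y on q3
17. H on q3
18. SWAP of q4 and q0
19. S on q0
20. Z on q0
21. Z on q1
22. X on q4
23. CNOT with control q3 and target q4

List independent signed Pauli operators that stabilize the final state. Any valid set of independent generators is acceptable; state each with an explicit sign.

The final state is stabilized by the group generated by -IXIII, +IIXII, -IIIXX, -ZIIII, +IIIZZ; other independent generating sets are equally valid.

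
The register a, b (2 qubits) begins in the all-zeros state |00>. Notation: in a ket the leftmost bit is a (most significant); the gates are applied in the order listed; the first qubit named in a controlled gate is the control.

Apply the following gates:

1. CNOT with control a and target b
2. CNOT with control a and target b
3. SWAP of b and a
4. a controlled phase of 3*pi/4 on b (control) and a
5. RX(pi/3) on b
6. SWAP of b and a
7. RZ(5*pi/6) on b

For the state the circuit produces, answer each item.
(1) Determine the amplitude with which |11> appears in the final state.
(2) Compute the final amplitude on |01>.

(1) The amplitude on |11> is 0. Key observation: steps 1-2 multiply out to the identity, so the circuit reduces to the remaining gates.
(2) The amplitude on |01> is 0.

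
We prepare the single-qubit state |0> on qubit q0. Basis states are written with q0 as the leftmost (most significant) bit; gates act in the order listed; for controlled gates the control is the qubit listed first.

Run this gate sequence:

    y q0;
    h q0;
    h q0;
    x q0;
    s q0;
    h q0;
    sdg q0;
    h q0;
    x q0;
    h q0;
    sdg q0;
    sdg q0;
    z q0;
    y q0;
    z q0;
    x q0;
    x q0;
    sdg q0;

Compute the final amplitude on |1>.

|1> carries amplitude -sqrt(2)*I/2 in the final state.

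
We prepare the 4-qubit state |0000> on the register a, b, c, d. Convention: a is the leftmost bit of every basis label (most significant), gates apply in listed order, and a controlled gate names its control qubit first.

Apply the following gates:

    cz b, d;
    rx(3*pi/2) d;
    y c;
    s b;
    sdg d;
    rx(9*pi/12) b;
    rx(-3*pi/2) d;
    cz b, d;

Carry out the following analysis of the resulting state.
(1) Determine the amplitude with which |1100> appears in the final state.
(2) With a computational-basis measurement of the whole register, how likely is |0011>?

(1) The final state's coefficient on |1100> equals 0.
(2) The probability of measuring |0011> is 1/4 - sqrt(2)/8.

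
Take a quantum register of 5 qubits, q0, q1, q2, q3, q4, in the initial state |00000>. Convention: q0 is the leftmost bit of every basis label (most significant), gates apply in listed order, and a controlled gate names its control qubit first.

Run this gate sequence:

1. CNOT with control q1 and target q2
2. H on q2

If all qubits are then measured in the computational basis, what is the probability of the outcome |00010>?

A full measurement returns |00010> with probability 0.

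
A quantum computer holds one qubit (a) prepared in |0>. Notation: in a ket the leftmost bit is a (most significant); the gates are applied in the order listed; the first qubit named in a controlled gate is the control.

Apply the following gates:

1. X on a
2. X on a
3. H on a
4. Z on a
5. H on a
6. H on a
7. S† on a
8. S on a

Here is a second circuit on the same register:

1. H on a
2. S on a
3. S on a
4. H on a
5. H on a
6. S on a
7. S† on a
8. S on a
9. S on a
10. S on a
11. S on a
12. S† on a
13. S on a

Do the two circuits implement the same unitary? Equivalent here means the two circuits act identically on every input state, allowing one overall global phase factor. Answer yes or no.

Yes, they are equivalent — the unitaries differ by at most a global phase.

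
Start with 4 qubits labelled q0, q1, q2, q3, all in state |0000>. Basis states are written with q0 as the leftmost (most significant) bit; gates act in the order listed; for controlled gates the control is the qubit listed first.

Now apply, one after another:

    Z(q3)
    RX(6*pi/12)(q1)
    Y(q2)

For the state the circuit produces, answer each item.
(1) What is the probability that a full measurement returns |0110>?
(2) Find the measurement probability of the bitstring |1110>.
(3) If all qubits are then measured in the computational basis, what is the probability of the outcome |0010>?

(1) Outcome |0110> occurs with probability 1/2.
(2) The probability of measuring |1110> is 0.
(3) A full measurement returns |0010> with probability 1/2.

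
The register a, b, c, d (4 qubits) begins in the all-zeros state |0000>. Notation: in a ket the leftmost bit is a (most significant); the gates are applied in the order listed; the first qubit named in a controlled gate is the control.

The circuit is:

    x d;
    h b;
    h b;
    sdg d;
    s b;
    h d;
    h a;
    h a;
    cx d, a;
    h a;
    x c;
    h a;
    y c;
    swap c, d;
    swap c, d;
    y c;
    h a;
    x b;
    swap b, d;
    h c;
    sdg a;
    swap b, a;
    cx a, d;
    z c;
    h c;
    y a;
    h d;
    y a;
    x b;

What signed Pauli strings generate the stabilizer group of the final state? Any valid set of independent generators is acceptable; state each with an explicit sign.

The stabilizer group can be generated by +XZIZ, +ZYII, -ZIIX, +IIZI, among other valid generating sets.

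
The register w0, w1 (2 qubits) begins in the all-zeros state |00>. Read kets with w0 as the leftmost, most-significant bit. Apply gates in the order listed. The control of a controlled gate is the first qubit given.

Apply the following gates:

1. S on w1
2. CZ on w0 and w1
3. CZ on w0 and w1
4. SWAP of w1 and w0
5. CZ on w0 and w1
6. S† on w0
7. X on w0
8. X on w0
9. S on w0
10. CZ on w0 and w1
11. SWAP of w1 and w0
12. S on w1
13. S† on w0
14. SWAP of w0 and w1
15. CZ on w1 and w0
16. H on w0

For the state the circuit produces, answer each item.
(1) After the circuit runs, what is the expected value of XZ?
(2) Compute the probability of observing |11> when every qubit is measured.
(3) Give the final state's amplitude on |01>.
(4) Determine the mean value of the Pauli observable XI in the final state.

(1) The expectation value of XZ is 1. Key observation: steps 4-11 multiply out to the identity, so the circuit reduces to the remaining gates.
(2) The probability of measuring |11> is 0.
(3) The amplitude on |01> is 0.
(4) In the final state, XI has expectation 1.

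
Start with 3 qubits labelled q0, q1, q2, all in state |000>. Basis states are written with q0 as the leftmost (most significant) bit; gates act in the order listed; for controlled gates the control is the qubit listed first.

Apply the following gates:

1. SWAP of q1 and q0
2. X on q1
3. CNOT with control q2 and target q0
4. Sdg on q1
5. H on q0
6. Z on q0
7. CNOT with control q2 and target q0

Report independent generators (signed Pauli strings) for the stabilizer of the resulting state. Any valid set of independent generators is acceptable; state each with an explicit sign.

The stabilizer group can be generated by -XII, -IZI, +IIZ, among other valid generating sets.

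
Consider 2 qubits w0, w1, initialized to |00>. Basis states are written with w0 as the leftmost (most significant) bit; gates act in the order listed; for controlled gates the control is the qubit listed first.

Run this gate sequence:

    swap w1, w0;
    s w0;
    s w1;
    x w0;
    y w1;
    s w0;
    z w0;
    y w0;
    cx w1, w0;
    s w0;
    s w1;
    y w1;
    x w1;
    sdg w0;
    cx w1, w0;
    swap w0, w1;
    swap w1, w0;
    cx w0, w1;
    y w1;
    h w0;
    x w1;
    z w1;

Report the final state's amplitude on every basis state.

The final amplitudes are 0 on |00>, sqrt(2)/2 on |01>, 0 on |10>, sqrt(2)/2 on |11>.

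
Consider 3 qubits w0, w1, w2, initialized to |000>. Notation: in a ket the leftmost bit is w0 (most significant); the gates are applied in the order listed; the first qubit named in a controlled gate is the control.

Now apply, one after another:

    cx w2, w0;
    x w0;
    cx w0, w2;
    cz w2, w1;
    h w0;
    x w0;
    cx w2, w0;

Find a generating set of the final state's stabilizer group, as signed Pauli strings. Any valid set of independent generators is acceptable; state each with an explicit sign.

The stabilizer group can be generated by -XII, +IZI, -IIZ, among other valid generating sets.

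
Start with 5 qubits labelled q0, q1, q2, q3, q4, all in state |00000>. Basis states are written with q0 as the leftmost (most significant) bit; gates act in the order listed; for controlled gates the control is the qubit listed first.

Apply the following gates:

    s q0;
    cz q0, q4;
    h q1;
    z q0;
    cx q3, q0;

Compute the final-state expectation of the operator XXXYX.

In the final state, XXXYX has expectation 0.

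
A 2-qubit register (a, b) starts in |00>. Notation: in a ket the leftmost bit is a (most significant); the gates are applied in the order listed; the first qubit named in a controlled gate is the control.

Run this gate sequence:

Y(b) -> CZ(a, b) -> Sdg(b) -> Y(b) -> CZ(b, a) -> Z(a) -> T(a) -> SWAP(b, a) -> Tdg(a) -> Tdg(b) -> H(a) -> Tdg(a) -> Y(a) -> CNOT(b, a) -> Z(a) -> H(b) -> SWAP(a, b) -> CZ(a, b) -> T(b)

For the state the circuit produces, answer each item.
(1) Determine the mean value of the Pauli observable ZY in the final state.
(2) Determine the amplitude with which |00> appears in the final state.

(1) The expectation value of ZY is 1.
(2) |00> carries amplitude exp(3*I*pi/4)/2 in the final state.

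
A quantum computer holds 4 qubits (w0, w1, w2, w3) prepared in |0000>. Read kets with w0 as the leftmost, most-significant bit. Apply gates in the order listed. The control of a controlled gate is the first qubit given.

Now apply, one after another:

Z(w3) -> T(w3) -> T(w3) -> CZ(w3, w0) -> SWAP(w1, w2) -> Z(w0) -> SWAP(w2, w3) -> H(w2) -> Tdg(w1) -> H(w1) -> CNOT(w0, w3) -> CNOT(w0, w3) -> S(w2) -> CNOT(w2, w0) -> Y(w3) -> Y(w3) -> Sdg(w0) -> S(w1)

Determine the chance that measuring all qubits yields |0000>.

A full measurement returns |0000> with probability 1/4. Key observation: gates 11-12 undo each other exactly, leaving only the rest of the circuit to track.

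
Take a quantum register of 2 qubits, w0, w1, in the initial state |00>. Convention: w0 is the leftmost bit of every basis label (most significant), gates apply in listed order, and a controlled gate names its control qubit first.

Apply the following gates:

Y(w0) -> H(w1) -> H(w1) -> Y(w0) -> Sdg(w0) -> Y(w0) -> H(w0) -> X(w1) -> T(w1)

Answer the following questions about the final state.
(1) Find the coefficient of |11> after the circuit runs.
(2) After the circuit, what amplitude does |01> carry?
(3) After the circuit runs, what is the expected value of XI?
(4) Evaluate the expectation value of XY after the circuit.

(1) The amplitude on |11> is -sqrt(2)*exp(3*I*pi/4)/2.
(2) |01> carries amplitude sqrt(2)*exp(3*I*pi/4)/2 in the final state.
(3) In the final state, XI has expectation -1.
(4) The observable XY averages to 0.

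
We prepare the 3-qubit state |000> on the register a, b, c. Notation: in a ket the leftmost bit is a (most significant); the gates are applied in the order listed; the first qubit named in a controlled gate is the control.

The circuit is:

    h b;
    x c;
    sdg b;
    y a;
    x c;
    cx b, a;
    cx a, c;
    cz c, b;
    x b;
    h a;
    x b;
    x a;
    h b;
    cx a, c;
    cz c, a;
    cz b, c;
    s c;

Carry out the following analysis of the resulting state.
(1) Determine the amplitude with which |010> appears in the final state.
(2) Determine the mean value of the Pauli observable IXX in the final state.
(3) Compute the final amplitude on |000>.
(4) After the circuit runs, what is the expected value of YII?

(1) |010> carries amplitude -sqrt(2)/4 in the final state.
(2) The observable IXX averages to -1.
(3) |000> carries amplitude sqrt(2)/4 in the final state.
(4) In the final state, YII has expectation 0.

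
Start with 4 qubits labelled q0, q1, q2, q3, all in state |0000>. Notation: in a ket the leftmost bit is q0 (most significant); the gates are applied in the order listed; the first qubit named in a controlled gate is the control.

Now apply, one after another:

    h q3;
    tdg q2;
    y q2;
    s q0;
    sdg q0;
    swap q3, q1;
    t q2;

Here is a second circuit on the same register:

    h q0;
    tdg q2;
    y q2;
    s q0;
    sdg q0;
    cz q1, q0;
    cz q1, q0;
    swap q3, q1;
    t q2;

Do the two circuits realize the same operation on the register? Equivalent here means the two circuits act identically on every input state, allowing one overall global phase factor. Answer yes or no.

No, they are not equivalent — no single phase factor reconciles the two unitaries.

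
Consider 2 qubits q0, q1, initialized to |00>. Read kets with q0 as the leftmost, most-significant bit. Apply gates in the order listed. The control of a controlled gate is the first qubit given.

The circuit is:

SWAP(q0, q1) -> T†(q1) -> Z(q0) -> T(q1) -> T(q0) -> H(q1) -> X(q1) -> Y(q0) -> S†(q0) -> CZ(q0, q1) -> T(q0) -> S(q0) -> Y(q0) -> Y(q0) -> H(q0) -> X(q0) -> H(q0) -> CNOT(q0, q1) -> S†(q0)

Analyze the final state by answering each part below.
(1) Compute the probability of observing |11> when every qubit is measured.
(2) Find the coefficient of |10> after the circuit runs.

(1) The probability of measuring |11> is 1/2.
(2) |10> carries amplitude sqrt(2)*exp(I*pi/4)/2 in the final state.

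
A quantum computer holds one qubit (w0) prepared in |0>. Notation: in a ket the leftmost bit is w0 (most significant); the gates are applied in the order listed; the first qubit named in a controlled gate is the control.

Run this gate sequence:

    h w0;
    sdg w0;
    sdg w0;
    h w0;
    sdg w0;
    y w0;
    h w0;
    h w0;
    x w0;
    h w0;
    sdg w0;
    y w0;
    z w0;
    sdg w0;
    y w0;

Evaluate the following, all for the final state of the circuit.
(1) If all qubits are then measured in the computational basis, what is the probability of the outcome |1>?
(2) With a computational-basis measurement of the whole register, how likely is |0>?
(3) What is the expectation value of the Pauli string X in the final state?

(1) A full measurement returns |1> with probability 1/2.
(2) Outcome |0> occurs with probability 1/2.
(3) In the final state, X has expectation 1.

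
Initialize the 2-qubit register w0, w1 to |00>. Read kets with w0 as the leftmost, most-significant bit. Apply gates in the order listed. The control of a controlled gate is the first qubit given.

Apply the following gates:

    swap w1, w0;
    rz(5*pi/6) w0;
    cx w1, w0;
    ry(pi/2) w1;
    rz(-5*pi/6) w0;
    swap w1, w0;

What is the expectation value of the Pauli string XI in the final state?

The expectation value of XI is 1.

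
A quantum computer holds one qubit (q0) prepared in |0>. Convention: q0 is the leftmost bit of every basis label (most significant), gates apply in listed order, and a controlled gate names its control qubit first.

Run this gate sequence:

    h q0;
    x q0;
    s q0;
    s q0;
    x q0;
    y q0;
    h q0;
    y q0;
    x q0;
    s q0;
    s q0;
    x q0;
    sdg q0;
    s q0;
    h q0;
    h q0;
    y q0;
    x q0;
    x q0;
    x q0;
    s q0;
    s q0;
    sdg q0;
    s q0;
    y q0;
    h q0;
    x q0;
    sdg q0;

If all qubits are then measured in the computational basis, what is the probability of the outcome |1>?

A full measurement returns |1> with probability 1/2.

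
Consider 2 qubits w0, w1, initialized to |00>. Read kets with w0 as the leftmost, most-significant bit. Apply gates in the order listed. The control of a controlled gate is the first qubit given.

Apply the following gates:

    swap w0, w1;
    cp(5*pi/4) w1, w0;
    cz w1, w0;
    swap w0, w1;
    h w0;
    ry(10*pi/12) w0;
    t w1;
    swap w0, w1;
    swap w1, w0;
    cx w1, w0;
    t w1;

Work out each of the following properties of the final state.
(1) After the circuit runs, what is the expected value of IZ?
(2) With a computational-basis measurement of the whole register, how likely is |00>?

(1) The expectation value of IZ is 1.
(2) Outcome |00> occurs with probability 1/4.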